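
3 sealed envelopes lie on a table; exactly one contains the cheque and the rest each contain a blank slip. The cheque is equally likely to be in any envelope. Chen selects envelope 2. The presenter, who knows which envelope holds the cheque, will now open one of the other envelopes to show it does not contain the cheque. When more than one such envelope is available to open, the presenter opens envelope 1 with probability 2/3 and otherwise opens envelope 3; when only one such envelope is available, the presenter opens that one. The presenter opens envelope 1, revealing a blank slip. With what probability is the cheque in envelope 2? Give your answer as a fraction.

Condition on the true location of the cheque.
If it is in envelope 1 (prior 1/3): the presenter opened envelope 1, so this case is ruled out; weight (1/3)·0 = 0.
If it is in envelope 2 (prior 1/3): envelope 1 is available, opened with probability 2/3; weight (1/3)·(2/3) = 2/9.
If it is in envelope 3 (prior 1/3): only envelope 1 is available, probability 1; weight (1/3)·1 = 1/3.
The weights sum to 5/9.
So P(the cheque in envelope 2 | the presenter opened envelope 1) = (2/9) / (5/9) = 2/5.

2/5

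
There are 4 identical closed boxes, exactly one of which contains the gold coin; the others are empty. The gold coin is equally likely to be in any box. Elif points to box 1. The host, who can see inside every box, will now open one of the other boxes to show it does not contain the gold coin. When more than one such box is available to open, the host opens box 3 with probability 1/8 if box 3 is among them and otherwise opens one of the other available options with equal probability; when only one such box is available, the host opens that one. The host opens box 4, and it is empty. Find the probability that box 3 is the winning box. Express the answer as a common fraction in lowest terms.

Condition on the true location of the gold coin.
If it is in box 1 (prior 1/4): box 3 is available but not opened; box 4 gets probability (1 − 1/8)/2 = 7/16; weight (1/4)·(7/16) = 7/64.
If it is in box 2 (prior 1/4): box 3 is available but not opened, probability 7/8; weight (1/4)·(7/8) = 7/32.
If it is in box 3 (prior 1/4): box 3 holds the prize so is unavailable; the host chooses uniformly among the 2 others, probability 1/2; weight (1/4)·(1/2) = 1/8.
If it is in box 4 (prior 1/4): the host opened box 4, so this case is ruled out; weight (1/4)·0 = 0.
The weights sum to 29/64.
So P(the gold coin in box 3 | the host opened box 4) = (1/8) / (29/64) = 8/29.

8/29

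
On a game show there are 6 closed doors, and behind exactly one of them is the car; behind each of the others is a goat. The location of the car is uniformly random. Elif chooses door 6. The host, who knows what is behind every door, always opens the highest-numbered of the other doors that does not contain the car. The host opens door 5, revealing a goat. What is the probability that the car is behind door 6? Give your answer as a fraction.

Condition on the true location of the car.
If it is behind any of doors 1, 2, 3, 4, and 6 (prior 1/6 each): door 5 is the highest-numbered option available, probability 1; weight (1/6)·1 = 1/6 each.
If it is behind door 5 (prior 1/6): the host opened door 5, so this case is ruled out; weight (1/6)·0 = 0.
The weights sum to 5/6.
So P(the car behind door 6 | the host opened door 5) = (1/6) / (5/6) = 1/5.

1/5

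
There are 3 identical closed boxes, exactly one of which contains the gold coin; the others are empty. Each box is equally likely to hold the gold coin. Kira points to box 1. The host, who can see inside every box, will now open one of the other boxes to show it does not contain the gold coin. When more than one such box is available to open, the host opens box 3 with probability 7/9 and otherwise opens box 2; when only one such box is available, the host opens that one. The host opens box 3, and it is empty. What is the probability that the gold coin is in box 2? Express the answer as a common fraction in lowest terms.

9/16

Apply Bayes' rule, conditioning on where the gold coin actually is.
If it is in box 1 (prior 1/3): box 3 is available, opened with probability 7/9; weight (1/3)·(7/9) = 7/27.
If it is in box 2 (prior 1/3): only box 3 is available, probability 1; weight (1/3)·1 = 1/3.
If it is in box 3 (prior 1/3): the host opened box 3, so this case is ruled out; weight (1/3)·0 = 0.
The weights sum to 16/27.
So P(the gold coin in box 2 | the host opened box 3) = (1/3) / (16/27) = 9/16.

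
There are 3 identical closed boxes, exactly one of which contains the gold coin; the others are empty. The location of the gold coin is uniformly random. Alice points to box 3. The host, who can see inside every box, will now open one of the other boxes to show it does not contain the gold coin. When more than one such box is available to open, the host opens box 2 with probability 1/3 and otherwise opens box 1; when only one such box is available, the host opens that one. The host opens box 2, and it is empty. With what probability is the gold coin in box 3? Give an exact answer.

1/4

Consider each possible location of the gold coin in turn.
If it is in box 1 (prior 1/3): only box 2 is available, probability 1; weight (1/3)·1 = 1/3.
If it is in box 2 (prior 1/3): the host opened box 2, so this case is ruled out; weight (1/3)·0 = 0.
If it is in box 3 (prior 1/3): box 2 is available, opened with probability 1/3; weight (1/3)·(1/3) = 1/9.
The weights sum to 4/9.
So P(the gold coin in box 3 | the host opened box 2) = (1/9) / (4/9) = 1/4.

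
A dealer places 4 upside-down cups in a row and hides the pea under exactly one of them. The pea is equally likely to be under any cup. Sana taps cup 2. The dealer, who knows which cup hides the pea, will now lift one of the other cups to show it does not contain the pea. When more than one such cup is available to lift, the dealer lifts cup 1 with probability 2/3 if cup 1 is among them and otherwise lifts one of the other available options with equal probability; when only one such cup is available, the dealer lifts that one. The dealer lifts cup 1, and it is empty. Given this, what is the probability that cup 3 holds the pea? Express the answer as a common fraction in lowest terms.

1/3

Apply Bayes' rule, conditioning on where the pea actually is.
If it is under cup 1 (prior 1/4): the dealer opened cup 1, so this case is ruled out; weight (1/4)·0 = 0.
If it is under any of cups 2, 3, and 4 (prior 1/4 each): cup 1 is available, opened with probability 2/3; weight (1/4)·(2/3) = 1/6 each.
The weights sum to 1/2.
So P(the pea under cup 3 | the dealer opened cup 1) = (1/6) / (1/2) = 1/3.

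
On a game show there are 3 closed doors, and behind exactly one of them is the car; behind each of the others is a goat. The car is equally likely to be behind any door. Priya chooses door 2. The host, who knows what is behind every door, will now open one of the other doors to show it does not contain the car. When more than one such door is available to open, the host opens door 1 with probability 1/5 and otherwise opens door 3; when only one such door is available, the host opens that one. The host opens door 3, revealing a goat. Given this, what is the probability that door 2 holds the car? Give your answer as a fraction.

Consider each possible location of the car in turn.
If it is behind door 1 (prior 1/3): only door 3 is available, probability 1; weight (1/3)·1 = 1/3.
If it is behind door 2 (prior 1/3): door 1 is available but not opened, probability 4/5; weight (1/3)·(4/5) = 4/15.
If it is behind door 3 (prior 1/3): the host opened door 3, so this case is ruled out; weight (1/3)·0 = 0.
The weights sum to 3/5.
So P(the car behind door 2 | the host opened door 3) = (4/15) / (3/5) = 4/9.

4/9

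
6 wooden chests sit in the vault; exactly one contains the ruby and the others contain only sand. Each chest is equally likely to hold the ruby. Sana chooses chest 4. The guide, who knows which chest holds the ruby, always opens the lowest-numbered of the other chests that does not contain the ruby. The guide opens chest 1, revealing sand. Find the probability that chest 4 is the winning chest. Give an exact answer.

Apply Bayes' rule, conditioning on where the ruby actually is.
If it is in chest 1 (prior 1/6): the guide opened chest 1, so this case is ruled out; weight (1/6)·0 = 0.
If it is in any of chests 2, 3, 4, 5, and 6 (prior 1/6 each): chest 1 is the lowest-numbered option available, probability 1; weight (1/6)·1 = 1/6 each.
The weights sum to 5/6.
So P(the ruby in chest 4 | the guide opened chest 1) = (1/6) / (5/6) = 1/5.

1/5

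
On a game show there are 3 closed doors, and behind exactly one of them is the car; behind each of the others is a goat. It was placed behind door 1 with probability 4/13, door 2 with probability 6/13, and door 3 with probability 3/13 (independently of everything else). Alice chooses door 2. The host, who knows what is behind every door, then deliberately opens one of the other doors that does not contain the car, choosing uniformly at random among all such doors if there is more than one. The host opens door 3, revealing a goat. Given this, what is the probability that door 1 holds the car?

4/7

Condition on the true location of the car.
If it is behind door 1 (prior 4/13): the host has no choice, probability 1; weight (4/13)·1 = 4/13.
If it is behind door 2 (prior 6/13): the host has 2 equally likely choices, so probability 1/2; weight (6/13)·(1/2) = 3/13.
If it is behind door 3 (prior 3/13): the host opened door 3, so this case is ruled out; weight (3/13)·0 = 0.
The weights sum to 7/13.
So P(the car behind door 1 | the host opened door 3) = (4/13) / (7/13) = 4/7.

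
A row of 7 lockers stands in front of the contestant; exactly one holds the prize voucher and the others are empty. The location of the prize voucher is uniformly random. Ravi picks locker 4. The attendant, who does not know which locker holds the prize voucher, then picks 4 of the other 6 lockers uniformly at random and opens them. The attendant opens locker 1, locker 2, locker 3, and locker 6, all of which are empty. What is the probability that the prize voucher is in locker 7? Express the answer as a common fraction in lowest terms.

1/3

Condition on the true location of the prize voucher.
If it is in any of lockers 1, 2, 3, and 6 (prior 1/7 each): that locker was opened and seen not to hold the prize — ruled out; weight (1/7)·0 = 0 each.
If it is in any of lockers 4, 5, and 7 (prior 1/7 each): the attendant picks exactly this set with probability 1/15 regardless, and none is the prize; weight (1/7)·(1/15) = 1/105 each.
The weights sum to 1/35.
So P(the prize voucher in locker 7 | the attendant opened locker 1, locker 2, locker 3, and locker 6) = (1/105) / (1/35) = 1/3.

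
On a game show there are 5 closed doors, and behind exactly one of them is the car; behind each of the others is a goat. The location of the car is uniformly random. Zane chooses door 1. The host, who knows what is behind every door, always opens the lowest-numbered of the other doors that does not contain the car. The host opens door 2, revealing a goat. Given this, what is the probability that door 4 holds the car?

1/4

Apply Bayes' rule, conditioning on where the car actually is.
If it is behind any of doors 1, 3, 4, and 5 (prior 1/5 each): door 2 is the lowest-numbered option available, probability 1; weight (1/5)·1 = 1/5 each.
If it is behind door 2 (prior 1/5): the host opened door 2, so this case is ruled out; weight (1/5)·0 = 0.
The weights sum to 4/5.
So P(the car behind door 4 | the host opened door 2) = (1/5) / (4/5) = 1/4.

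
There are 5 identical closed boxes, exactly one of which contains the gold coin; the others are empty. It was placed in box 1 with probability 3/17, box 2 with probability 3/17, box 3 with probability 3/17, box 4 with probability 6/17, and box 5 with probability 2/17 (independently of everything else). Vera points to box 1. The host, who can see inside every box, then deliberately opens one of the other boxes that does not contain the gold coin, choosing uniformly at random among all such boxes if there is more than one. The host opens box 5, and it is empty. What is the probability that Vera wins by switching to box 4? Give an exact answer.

8/19

Apply Bayes' rule, conditioning on where the gold coin actually is.
If it is in box 1 (prior 3/17): the host has 4 equally likely choices, so probability 1/4; weight (3/17)·(1/4) = 3/68.
If it is in either of boxes 2 and 3 (prior 3/17 each): the host has 3 equally likely choices, so probability 1/3; weight (3/17)·(1/3) = 1/17 each.
If it is in box 4 (prior 6/17): the host has 3 equally likely choices, so probability 1/3; weight (6/17)·(1/3) = 2/17.
If it is in box 5 (prior 2/17): the host opened box 5, so this case is ruled out; weight (2/17)·0 = 0.
The weights sum to 19/68.
So P(the gold coin in box 4 | the host opened box 5) = (2/17) / (19/68) = 8/19.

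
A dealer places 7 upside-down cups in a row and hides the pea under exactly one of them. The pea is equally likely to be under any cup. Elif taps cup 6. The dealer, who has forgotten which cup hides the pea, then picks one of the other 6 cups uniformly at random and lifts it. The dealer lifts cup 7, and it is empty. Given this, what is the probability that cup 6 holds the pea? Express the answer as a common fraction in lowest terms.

Apply Bayes' rule, conditioning on where the pea actually is.
If it is under any of cups 1, 2, 3, 4, 5, and 6 (prior 1/7 each): the dealer picks cup 7 with probability 1/6 regardless, and it is not the prize; weight (1/7)·(1/6) = 1/42 each.
If it is under cup 7 (prior 1/7): the dealer opened cup 7, so this case is ruled out; weight (1/7)·0 = 0.
The weights sum to 1/7.
So P(the pea under cup 6 | the dealer opened cup 7) = (1/42) / (1/7) = 1/6.

1/6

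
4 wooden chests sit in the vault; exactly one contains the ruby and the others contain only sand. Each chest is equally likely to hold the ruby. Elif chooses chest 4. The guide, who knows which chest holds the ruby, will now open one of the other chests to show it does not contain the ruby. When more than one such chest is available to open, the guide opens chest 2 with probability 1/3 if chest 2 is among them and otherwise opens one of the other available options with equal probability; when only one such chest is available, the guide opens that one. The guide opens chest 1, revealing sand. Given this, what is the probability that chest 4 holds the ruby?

2/9

Apply Bayes' rule, conditioning on where the ruby actually is.
If it is in chest 1 (prior 1/4): the guide opened chest 1, so this case is ruled out; weight (1/4)·0 = 0.
If it is in chest 2 (prior 1/4): chest 2 holds the prize so is unavailable; the guide chooses uniformly among the 2 others, probability 1/2; weight (1/4)·(1/2) = 1/8.
If it is in chest 3 (prior 1/4): chest 2 is available but not opened, probability 2/3; weight (1/4)·(2/3) = 1/6.
If it is in chest 4 (prior 1/4): chest 2 is available but not opened; chest 1 gets probability (1 − 1/3)/2 = 1/3; weight (1/4)·(1/3) = 1/12.
The weights sum to 3/8.
So P(the ruby in chest 4 | the guide opened chest 1) = (1/12) / (3/8) = 2/9.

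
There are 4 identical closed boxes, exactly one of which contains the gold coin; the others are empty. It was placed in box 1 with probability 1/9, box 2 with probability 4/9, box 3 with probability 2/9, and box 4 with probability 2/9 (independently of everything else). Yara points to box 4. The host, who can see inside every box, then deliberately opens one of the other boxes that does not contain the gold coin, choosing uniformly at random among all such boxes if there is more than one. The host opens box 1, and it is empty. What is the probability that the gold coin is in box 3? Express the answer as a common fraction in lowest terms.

3/11

Apply Bayes' rule, conditioning on where the gold coin actually is.
If it is in box 1 (prior 1/9): the host opened box 1, so this case is ruled out; weight (1/9)·0 = 0.
If it is in box 2 (prior 4/9): the host has 2 equally likely choices, so probability 1/2; weight (4/9)·(1/2) = 2/9.
If it is in box 3 (prior 2/9): the host has 2 equally likely choices, so probability 1/2; weight (2/9)·(1/2) = 1/9.
If it is in box 4 (prior 2/9): the host has 3 equally likely choices, so probability 1/3; weight (2/9)·(1/3) = 2/27.
The weights sum to 11/27.
So P(the gold coin in box 3 | the host opened box 1) = (1/9) / (11/27) = 3/11.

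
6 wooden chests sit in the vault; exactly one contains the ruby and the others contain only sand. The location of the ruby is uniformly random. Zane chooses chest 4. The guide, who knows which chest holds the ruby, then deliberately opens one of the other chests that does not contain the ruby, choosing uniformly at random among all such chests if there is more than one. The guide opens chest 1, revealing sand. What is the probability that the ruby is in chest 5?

5/24

Apply Bayes' rule, conditioning on where the ruby actually is.
If it is in chest 1 (prior 1/6): the guide opened chest 1, so this case is ruled out; weight (1/6)·0 = 0.
If it is in any of chests 2, 3, 5, and 6 (prior 1/6 each): the guide has 4 equally likely choices, so probability 1/4; weight (1/6)·(1/4) = 1/24 each.
If it is in chest 4 (prior 1/6): the guide has 5 equally likely choices, so probability 1/5; weight (1/6)·(1/5) = 1/30.
The weights sum to 1/5.
So P(the ruby in chest 5 | the guide opened chest 1) = (1/24) / (1/5) = 5/24.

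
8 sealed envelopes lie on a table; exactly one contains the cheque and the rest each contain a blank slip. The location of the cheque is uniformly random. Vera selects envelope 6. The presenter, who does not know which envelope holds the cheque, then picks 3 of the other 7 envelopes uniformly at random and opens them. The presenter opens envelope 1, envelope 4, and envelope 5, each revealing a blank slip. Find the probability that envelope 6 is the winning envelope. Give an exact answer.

1/5

Apply Bayes' rule, conditioning on where the cheque actually is.
If it is in any of envelopes 1, 4, and 5 (prior 1/8 each): that envelope was opened and seen not to hold the prize — ruled out; weight (1/8)·0 = 0 each.
If it is in any of envelopes 2, 3, 6, 7, and 8 (prior 1/8 each): the presenter picks exactly this set with probability 1/35 regardless, and none is the prize; weight (1/8)·(1/35) = 1/280 each.
The weights sum to 1/56.
So P(the cheque in envelope 6 | the presenter opened envelope 1, envelope 4, and envelope 5) = (1/280) / (1/56) = 1/5.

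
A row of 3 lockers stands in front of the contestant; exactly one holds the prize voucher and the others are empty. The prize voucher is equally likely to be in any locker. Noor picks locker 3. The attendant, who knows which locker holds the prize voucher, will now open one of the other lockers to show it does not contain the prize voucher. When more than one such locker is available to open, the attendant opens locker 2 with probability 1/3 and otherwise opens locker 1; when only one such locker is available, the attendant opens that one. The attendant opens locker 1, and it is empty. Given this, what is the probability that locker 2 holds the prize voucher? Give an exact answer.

Consider each possible location of the prize voucher in turn.
If it is in locker 1 (prior 1/3): the attendant opened locker 1, so this case is ruled out; weight (1/3)·0 = 0.
If it is in locker 2 (prior 1/3): only locker 1 is available, probability 1; weight (1/3)·1 = 1/3.
If it is in locker 3 (prior 1/3): locker 2 is available but not opened, probability 2/3; weight (1/3)·(2/3) = 2/9.
The weights sum to 5/9.
So P(the prize voucher in locker 2 | the attendant opened locker 1) = (1/3) / (5/9) = 3/5.

3/5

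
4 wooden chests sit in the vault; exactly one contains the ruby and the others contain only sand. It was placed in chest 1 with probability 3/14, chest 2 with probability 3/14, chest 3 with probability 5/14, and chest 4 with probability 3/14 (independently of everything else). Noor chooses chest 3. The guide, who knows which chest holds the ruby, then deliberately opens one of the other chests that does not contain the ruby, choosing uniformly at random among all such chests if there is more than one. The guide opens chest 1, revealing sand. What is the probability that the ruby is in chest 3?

5/14

Apply Bayes' rule, conditioning on where the ruby actually is.
If it is in chest 1 (prior 3/14): the guide opened chest 1, so this case is ruled out; weight (3/14)·0 = 0.
If it is in either of chests 2 and 4 (prior 3/14 each): the guide has 2 equally likely choices, so probability 1/2; weight (3/14)·(1/2) = 3/28 each.
If it is in chest 3 (prior 5/14): the guide has 3 equally likely choices, so probability 1/3; weight (5/14)·(1/3) = 5/42.
The weights sum to 1/3.
So P(the ruby in chest 3 | the guide opened chest 1) = (5/42) / (1/3) = 5/14.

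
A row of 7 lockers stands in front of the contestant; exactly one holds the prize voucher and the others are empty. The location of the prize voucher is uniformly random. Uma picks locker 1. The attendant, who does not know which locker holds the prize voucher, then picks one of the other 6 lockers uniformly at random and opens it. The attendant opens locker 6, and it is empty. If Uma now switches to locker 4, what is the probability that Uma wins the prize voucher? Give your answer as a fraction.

Because the attendant chose which locker to open without knowing where the prize voucher is, the choice is independent of the prize location. Learning that locker 6 does not hold the prize voucher simply rules out that one location and leaves the remaining 6 lockers still equally likely by symmetry.
So P(the prize voucher in locker 4) = 1/6.

1/6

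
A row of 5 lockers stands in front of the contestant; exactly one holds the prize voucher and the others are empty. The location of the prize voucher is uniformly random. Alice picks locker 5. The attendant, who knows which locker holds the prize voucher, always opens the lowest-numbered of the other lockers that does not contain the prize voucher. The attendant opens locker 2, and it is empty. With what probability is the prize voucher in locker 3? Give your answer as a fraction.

0

Condition on the true location of the prize voucher.
If it is in locker 1 (prior 1/5): locker 2 is the lowest-numbered option available, probability 1; weight (1/5)·1 = 1/5.
If it is in locker 2 (prior 1/5): the attendant opened locker 2, so this case is ruled out; weight (1/5)·0 = 0.
If it is in any of lockers 3, 4, and 5 (prior 1/5 each): the attendant would have opened locker 1 instead, probability 0; weight (1/5)·0 = 0 each.
The weights sum to 1/5.
So P(the prize voucher in locker 3 | the attendant opened locker 2) = 0 / (1/5) = 0.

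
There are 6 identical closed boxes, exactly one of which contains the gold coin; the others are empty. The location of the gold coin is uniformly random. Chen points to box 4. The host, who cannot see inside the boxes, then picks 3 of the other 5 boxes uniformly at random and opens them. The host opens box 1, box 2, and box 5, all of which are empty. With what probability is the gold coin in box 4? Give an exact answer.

1/3

Because the host chose which boxes to open without knowing where the gold coin is, the choice is independent of the prize location. Learning that none of the 3 opened boxes holds the gold coin simply rules out those 3 locations and leaves the remaining 3 boxes still equally likely by symmetry.
So P(the gold coin in box 4) = 1/3.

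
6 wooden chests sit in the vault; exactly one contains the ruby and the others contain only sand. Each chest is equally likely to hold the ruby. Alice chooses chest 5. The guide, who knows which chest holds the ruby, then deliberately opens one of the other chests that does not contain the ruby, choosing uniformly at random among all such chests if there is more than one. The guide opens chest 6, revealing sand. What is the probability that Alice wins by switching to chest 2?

Apply Bayes' rule, conditioning on where the ruby actually is.
If it is in any of chests 1, 2, 3, and 4 (prior 1/6 each): the guide has 4 equally likely choices, so probability 1/4; weight (1/6)·(1/4) = 1/24 each.
If it is in chest 5 (prior 1/6): the guide has 5 equally likely choices, so probability 1/5; weight (1/6)·(1/5) = 1/30.
If it is in chest 6 (prior 1/6): the guide opened chest 6, so this case is ruled out; weight (1/6)·0 = 0.
The weights sum to 1/5.
So P(the ruby in chest 2 | the guide opened chest 6) = (1/24) / (1/5) = 5/24.

5/24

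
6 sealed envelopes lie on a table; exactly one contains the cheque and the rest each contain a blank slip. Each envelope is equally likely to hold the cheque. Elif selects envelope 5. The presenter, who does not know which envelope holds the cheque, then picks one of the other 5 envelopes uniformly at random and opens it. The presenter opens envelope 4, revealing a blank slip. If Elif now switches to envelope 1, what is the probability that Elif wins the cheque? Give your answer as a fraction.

1/5

Consider each possible location of the cheque in turn.
If it is in any of envelopes 1, 2, 3, 5, and 6 (prior 1/6 each): the presenter picks envelope 4 with probability 1/5 regardless, and it is not the prize; weight (1/6)·(1/5) = 1/30 each.
If it is in envelope 4 (prior 1/6): the presenter opened envelope 4, so this case is ruled out; weight (1/6)·0 = 0.
The weights sum to 1/6.
So P(the cheque in envelope 1 | the presenter opened envelope 4) = (1/30) / (1/6) = 1/5.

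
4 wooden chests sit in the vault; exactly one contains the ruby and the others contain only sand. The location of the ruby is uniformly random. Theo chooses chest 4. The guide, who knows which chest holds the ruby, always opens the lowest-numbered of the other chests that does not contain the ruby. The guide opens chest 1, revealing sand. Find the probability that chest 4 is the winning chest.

1/3

Apply Bayes' rule, conditioning on where the ruby actually is.
If it is in chest 1 (prior 1/4): the guide opened chest 1, so this case is ruled out; weight (1/4)·0 = 0.
If it is in any of chests 2, 3, and 4 (prior 1/4 each): chest 1 is the lowest-numbered option available, probability 1; weight (1/4)·1 = 1/4 each.
The weights sum to 3/4.
So P(the ruby in chest 4 | the guide opened chest 1) = (1/4) / (3/4) = 1/3.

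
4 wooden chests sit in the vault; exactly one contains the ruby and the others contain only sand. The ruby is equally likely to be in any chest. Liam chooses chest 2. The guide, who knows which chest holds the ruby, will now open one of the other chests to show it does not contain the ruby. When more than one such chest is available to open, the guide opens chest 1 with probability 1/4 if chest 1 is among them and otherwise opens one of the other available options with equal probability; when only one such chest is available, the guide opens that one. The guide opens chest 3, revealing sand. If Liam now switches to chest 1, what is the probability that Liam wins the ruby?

Apply Bayes' rule, conditioning on where the ruby actually is.
If it is in chest 1 (prior 1/4): chest 1 holds the prize so is unavailable; the guide chooses uniformly among the 2 others, probability 1/2; weight (1/4)·(1/2) = 1/8.
If it is in chest 2 (prior 1/4): chest 1 is available but not opened; chest 3 gets probability (1 − 1/4)/2 = 3/8; weight (1/4)·(3/8) = 3/32.
If it is in chest 3 (prior 1/4): the guide opened chest 3, so this case is ruled out; weight (1/4)·0 = 0.
If it is in chest 4 (prior 1/4): chest 1 is available but not opened, probability 3/4; weight (1/4)·(3/4) = 3/16.
The weights sum to 13/32.
So P(the ruby in chest 1 | the guide opened chest 3) = (1/8) / (13/32) = 4/13.

4/13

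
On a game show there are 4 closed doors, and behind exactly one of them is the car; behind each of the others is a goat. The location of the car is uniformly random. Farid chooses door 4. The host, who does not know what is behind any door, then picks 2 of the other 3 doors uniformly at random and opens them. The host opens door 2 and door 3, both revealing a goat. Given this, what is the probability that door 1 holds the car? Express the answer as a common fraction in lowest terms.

Apply Bayes' rule, conditioning on where the car actually is.
If it is behind either of doors 1 and 4 (prior 1/4 each): the host picks exactly this set with probability 1/3 regardless, and none is the prize; weight (1/4)·(1/3) = 1/12 each.
If it is behind either of doors 2 and 3 (prior 1/4 each): that door was opened and seen not to hold the prize — ruled out; weight (1/4)·0 = 0 each.
The weights sum to 1/6.
So P(the car behind door 1 | the host opened door 2 and door 3) = (1/12) / (1/6) = 1/2.

1/2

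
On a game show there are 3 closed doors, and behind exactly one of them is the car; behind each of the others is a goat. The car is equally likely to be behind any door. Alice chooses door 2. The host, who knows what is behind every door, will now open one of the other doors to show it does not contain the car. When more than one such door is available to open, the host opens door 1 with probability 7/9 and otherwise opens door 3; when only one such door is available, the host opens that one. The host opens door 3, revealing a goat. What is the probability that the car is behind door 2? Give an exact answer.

Apply Bayes' rule, conditioning on where the car actually is.
If it is behind door 1 (prior 1/3): only door 3 is available, probability 1; weight (1/3)·1 = 1/3.
If it is behind door 2 (prior 1/3): door 1 is available but not opened, probability 2/9; weight (1/3)·(2/9) = 2/27.
If it is behind door 3 (prior 1/3): the host opened door 3, so this case is ruled out; weight (1/3)·0 = 0.
The weights sum to 11/27.
So P(the car behind door 2 | the host opened door 3) = (2/27) / (11/27) = 2/11.

2/11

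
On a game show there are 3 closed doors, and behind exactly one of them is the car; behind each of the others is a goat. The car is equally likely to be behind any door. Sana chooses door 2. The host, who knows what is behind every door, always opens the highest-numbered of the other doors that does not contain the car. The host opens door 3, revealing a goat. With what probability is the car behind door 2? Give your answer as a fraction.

Apply Bayes' rule, conditioning on where the car actually is.
If it is behind either of doors 1 and 2 (prior 1/3 each): door 3 is the highest-numbered option available, probability 1; weight (1/3)·1 = 1/3 each.
If it is behind door 3 (prior 1/3): the host opened door 3, so this case is ruled out; weight (1/3)·0 = 0.
The weights sum to 2/3.
So P(the car behind door 2 | the host opened door 3) = (1/3) / (2/3) = 1/2.

1/2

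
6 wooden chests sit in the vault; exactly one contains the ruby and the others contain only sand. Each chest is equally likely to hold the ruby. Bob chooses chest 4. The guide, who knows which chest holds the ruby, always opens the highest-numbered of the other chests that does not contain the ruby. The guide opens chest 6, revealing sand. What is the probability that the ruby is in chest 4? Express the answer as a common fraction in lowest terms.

Consider each possible location of the ruby in turn.
If it is in any of chests 1, 2, 3, 4, and 5 (prior 1/6 each): chest 6 is the highest-numbered option available, probability 1; weight (1/6)·1 = 1/6 each.
If it is in chest 6 (prior 1/6): the guide opened chest 6, so this case is ruled out; weight (1/6)·0 = 0.
The weights sum to 5/6.
So P(the ruby in chest 4 | the guide opened chest 6) = (1/6) / (5/6) = 1/5.

1/5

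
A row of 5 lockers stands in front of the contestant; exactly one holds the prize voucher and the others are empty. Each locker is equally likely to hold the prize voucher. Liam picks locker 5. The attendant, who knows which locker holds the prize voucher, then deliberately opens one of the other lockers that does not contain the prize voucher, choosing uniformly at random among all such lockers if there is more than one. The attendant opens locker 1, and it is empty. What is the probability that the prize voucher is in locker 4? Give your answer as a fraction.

Consider each possible location of the prize voucher in turn.
If it is in locker 1 (prior 1/5): the attendant opened locker 1, so this case is ruled out; weight (1/5)·0 = 0.
If it is in any of lockers 2, 3, and 4 (prior 1/5 each): the attendant has 3 equally likely choices, so probability 1/3; weight (1/5)·(1/3) = 1/15 each.
If it is in locker 5 (prior 1/5): the attendant has 4 equally likely choices, so probability 1/4; weight (1/5)·(1/4) = 1/20.
The weights sum to 1/4.
So P(the prize voucher in locker 4 | the attendant opened locker 1) = (1/15) / (1/4) = 4/15.

4/15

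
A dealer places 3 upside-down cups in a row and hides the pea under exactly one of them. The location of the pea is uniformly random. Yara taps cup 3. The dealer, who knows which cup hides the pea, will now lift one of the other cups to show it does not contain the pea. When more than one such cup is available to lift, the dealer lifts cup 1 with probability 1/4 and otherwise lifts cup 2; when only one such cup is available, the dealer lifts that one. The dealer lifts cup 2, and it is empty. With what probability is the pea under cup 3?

3/7

Consider each possible location of the pea in turn.
If it is under cup 1 (prior 1/3): only cup 2 is available, probability 1; weight (1/3)·1 = 1/3.
If it is under cup 2 (prior 1/3): the dealer opened cup 2, so this case is ruled out; weight (1/3)·0 = 0.
If it is under cup 3 (prior 1/3): cup 1 is available but not opened, probability 3/4; weight (1/3)·(3/4) = 1/4.
The weights sum to 7/12.
So P(the pea under cup 3 | the dealer opened cup 2) = (1/4) / (7/12) = 3/7.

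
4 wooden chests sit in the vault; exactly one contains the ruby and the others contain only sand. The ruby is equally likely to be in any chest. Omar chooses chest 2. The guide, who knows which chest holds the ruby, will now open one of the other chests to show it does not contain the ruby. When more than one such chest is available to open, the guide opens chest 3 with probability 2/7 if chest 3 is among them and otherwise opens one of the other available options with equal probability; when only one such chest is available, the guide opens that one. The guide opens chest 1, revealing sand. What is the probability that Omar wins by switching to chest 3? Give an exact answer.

7/22

Apply Bayes' rule, conditioning on where the ruby actually is.
If it is in chest 1 (prior 1/4): the guide opened chest 1, so this case is ruled out; weight (1/4)·0 = 0.
If it is in chest 2 (prior 1/4): chest 3 is available but not opened; chest 1 gets probability (1 − 2/7)/2 = 5/14; weight (1/4)·(5/14) = 5/56.
If it is in chest 3 (prior 1/4): chest 3 holds the prize so is unavailable; the guide chooses uniformly among the 2 others, probability 1/2; weight (1/4)·(1/2) = 1/8.
If it is in chest 4 (prior 1/4): chest 3 is available but not opened, probability 5/7; weight (1/4)·(5/7) = 5/28.
The weights sum to 11/28.
So P(the ruby in chest 3 | the guide opened chest 1) = (1/8) / (11/28) = 7/22.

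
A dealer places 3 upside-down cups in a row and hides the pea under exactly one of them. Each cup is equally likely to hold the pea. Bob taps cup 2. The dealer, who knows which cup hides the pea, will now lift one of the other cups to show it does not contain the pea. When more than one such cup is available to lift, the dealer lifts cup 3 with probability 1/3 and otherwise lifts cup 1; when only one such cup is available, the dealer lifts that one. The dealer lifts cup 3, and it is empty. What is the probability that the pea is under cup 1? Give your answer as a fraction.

Apply Bayes' rule, conditioning on where the pea actually is.
If it is under cup 1 (prior 1/3): only cup 3 is available, probability 1; weight (1/3)·1 = 1/3.
If it is under cup 2 (prior 1/3): cup 3 is available, opened with probability 1/3; weight (1/3)·(1/3) = 1/9.
If it is under cup 3 (prior 1/3): the dealer opened cup 3, so this case is ruled out; weight (1/3)·0 = 0.
The weights sum to 4/9.
So P(the pea under cup 1 | the dealer opened cup 3) = (1/3) / (4/9) = 3/4.

3/4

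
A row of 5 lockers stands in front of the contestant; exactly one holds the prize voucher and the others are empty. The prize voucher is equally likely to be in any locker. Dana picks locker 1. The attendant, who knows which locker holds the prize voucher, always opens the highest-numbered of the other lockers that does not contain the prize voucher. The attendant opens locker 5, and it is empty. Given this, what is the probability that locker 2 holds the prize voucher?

1/4

Condition on the true location of the prize voucher.
If it is in any of lockers 1, 2, 3, and 4 (prior 1/5 each): locker 5 is the highest-numbered option available, probability 1; weight (1/5)·1 = 1/5 each.
If it is in locker 5 (prior 1/5): the attendant opened locker 5, so this case is ruled out; weight (1/5)·0 = 0.
The weights sum to 4/5.
So P(the prize voucher in locker 2 | the attendant opened locker 5) = (1/5) / (4/5) = 1/4.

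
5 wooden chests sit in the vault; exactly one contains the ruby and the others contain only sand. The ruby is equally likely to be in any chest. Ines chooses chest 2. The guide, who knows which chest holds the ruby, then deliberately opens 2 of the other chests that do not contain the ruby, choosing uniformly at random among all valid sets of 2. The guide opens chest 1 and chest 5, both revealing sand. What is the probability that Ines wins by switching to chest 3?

Condition on the true location of the ruby.
If it is in either of chests 1 and 5 (prior 1/5 each): that chest was opened and seen not to hold the prize — ruled out; weight (1/5)·0 = 0 each.
If it is in chest 2 (prior 1/5): the guide has 6 equally likely choices, so probability 1/6; weight (1/5)·(1/6) = 1/30.
If it is in either of chests 3 and 4 (prior 1/5 each): the guide has 3 equally likely choices, so probability 1/3; weight (1/5)·(1/3) = 1/15 each.
The weights sum to 1/6.
So P(the ruby in chest 3 | the guide opened chest 1 and chest 5) = (1/15) / (1/6) = 2/5.

2/5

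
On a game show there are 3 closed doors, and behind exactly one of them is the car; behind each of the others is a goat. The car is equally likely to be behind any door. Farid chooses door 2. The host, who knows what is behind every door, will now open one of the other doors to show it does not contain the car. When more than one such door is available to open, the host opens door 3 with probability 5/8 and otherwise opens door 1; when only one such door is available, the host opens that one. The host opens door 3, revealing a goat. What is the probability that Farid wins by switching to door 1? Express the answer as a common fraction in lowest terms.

8/13

Apply Bayes' rule, conditioning on where the car actually is.
If it is behind door 1 (prior 1/3): only door 3 is available, probability 1; weight (1/3)·1 = 1/3.
If it is behind door 2 (prior 1/3): door 3 is available, opened with probability 5/8; weight (1/3)·(5/8) = 5/24.
If it is behind door 3 (prior 1/3): the host opened door 3, so this case is ruled out; weight (1/3)·0 = 0.
The weights sum to 13/24.
So P(the car behind door 1 | the host opened door 3) = (1/3) / (13/24) = 8/13.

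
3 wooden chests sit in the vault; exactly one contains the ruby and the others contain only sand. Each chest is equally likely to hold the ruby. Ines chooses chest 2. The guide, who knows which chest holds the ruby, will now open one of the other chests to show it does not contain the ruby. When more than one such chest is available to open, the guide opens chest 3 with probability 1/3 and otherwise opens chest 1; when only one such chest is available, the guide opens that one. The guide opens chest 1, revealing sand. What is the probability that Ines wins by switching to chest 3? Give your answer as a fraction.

Consider each possible location of the ruby in turn.
If it is in chest 1 (prior 1/3): the guide opened chest 1, so this case is ruled out; weight (1/3)·0 = 0.
If it is in chest 2 (prior 1/3): chest 3 is available but not opened, probability 2/3; weight (1/3)·(2/3) = 2/9.
If it is in chest 3 (prior 1/3): only chest 1 is available, probability 1; weight (1/3)·1 = 1/3.
The weights sum to 5/9.
So P(the ruby in chest 3 | the guide opened chest 1) = (1/3) / (5/9) = 3/5.

3/5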